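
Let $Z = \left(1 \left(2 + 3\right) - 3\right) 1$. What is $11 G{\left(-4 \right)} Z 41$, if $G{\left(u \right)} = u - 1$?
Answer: $-4510$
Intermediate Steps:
$G{\left(u \right)} = -1 + u$ ($G{\left(u \right)} = u - 1 = -1 + u$)
$Z = 2$ ($Z = \left(1 \cdot 5 - 3\right) 1 = \left(5 - 3\right) 1 = 2 \cdot 1 = 2$)
$11 G{\left(-4 \right)} Z 41 = 11 \left(-1 - 4\right) 2 \cdot 41 = 11 \left(-5\right) 2 \cdot 41 = \left(-55\right) 2 \cdot 41 = \left(-110\right) 41 = -4510$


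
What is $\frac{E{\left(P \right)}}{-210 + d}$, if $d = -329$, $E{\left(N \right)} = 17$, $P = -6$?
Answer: $- \frac{17}{539} \approx -0.03154$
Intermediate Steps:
$\frac{E{\left(P \right)}}{-210 + d} = \frac{1}{-210 - 329} \cdot 17 = \frac{1}{-539} \cdot 17 = \left(- \frac{1}{539}\right) 17 = - \frac{17}{539}$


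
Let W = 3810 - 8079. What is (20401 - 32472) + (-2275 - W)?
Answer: -10077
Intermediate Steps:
W = -4269
(20401 - 32472) + (-2275 - W) = (20401 - 32472) + (-2275 - 1*(-4269)) = -12071 + (-2275 + 4269) = -12071 + 1994 = -10077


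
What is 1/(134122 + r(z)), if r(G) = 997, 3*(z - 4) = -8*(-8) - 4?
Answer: 1/135119 ≈ 7.4009e-6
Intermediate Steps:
z = 24 (z = 4 + (-8*(-8) - 4)/3 = 4 + (64 - 4)/3 = 4 + (⅓)*60 = 4 + 20 = 24)
1/(134122 + r(z)) = 1/(134122 + 997) = 1/135119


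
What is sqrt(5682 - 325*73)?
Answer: I*sqrt(18043) ≈ 134.32*I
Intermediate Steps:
sqrt(5682 - 325*73) = sqrt(5682 - 23725) = sqrt(-18043) = I*sqrt(18043)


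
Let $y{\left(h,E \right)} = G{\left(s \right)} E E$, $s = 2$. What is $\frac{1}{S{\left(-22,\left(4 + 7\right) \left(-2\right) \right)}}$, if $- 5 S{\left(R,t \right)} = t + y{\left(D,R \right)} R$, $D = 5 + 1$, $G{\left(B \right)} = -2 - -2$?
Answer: $\frac{5}{22} \approx 0.22727$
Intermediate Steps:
$G{\left(B \right)} = 0$ ($G{\left(B \right)} = -2 + 2 = 0$)
$D = 6$
$y{\left(h,E \right)} = 0$ ($y{\left(h,E \right)} = 0 E E = 0 E = 0$)
$S{\left(R,t \right)} = - \frac{t}{5}$ ($S{\left(R,t \right)} = - \frac{t + 0 R}{5} = - \frac{t + 0}{5} = - \frac{t}{5}$)
$\frac{1}{S{\left(-22,\left(4 + 7\right) \left(-2\right) \right)}} = \frac{1}{\left(- \frac{1}{5}\right) \left(4 + 7\right) \left(-2\right)} = \frac{1}{\left(- \frac{1}{5}\right) 11 \left(-2\right)} = \frac{1}{\left(- \frac{1}{5}\right) \left(-22\right)} = \frac{1}{\frac{22}{5}} = \frac{5}{22}$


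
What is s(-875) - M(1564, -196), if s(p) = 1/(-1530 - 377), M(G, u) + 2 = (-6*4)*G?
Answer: 71584965/1907 ≈ 37538.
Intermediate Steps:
M(G, u) = -2 - 24*G (M(G, u) = -2 + (-6*4)*G = -2 - 24*G)
s(p) = -1/1907 (s(p) = 1/(-1907) = -1/1907)
s(-875) - M(1564, -196) = -1/1907 - (-2 - 24*1564) = -1/1907 - (-2 - 37536) = -1/1907 - 1*(-37538) = -1/1907 + 37538 = 71584965/1907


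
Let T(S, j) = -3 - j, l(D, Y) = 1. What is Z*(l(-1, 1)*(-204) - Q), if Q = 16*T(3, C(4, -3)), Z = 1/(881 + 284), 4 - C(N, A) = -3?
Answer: -44/1165 ≈ -0.037768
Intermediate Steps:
C(N, A) = 7 (C(N, A) = 4 - 1*(-3) = 4 + 3 = 7)
Z = 1/1165 ≈ 0.00085837
Q = -160 (Q = 16*(-3 - 1*7) = 16*(-3 - 7) = 16*(-10) = -160)
Z*(l(-1, 1)*(-204) - Q) = (1*(-204) - 1*(-160))/1165 = (-204 + 160)/1165 = (1/1165)*(-44) = -44/1165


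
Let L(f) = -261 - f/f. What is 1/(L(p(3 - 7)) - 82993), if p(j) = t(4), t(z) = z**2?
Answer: -1/83255 ≈ -1.2011e-5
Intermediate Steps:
p(j) = 16 (p(j) = 4**2 = 16)
L(f) = -262 (L(f) = -261 - 1*1 = -261 - 1 = -262)
1/(L(p(3 - 7)) - 82993) = 1/(-262 - 82993) = 1/(-83255) = -1/83255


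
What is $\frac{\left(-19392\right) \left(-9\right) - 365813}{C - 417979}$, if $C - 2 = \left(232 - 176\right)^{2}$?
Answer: $\frac{191285}{414841} \approx 0.4611$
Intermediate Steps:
$C = 3138$ ($C = 2 + \left(232 - 176\right)^{2} = 2 + 56^{2} = 2 + 3136 = 3138$)
$\frac{\left(-19392\right) \left(-9\right) - 365813}{C - 417979} = \frac{\left(-19392\right) \left(-9\right) - 365813}{3138 - 417979} = \frac{174528 - 365813}{-414841} = \left(-191285\right) \left(- \frac{1}{414841}\right) = \frac{191285}{414841}$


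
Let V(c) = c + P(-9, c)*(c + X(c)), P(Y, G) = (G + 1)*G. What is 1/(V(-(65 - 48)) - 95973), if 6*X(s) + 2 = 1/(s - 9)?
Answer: -39/3927550 ≈ -9.9298e-6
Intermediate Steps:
P(Y, G) = G*(1 + G) (P(Y, G) = (1 + G)*G = G*(1 + G))
X(s) = -1/3 + 1/(6*(-9 + s)) (X(s) = -1/3 + 1/(6*(s - 9)) = -1/3 + 1/(6*(-9 + s)))
V(c) = c + c*(1 + c)*(c + (19 - 2*c)/(6*(-9 + c))) (V(c) = c + (c*(1 + c))*(c + (19 - 2*c)/(6*(-9 + c))) = c + c*(1 + c)*(c + (19 - 2*c)/(6*(-9 + c))))
1/(V(-(65 - 48)) - 95973) = 1/((-(65 - 48))*(-35 - 50*(65 - 48)**2 - (-31)*(65 - 48) + 6*(-(65 - 48))**3)/(6*(-9 - (65 - 48))) - 95973) = 1/((-1*17)*(-35 - 50*(-1*17)**2 - (-31)*17 + 6*(-1*17)**3)/(6*(-9 - 1*17)) - 95973) = 1/((1/6)*(-17)*(-35 - 50*(-17)**2 - 31*(-17) + 6*(-17)**3)/(-9 - 17) - 95973) = 1/((1/6)*(-17)*(-35 - 50*289 + 527 + 6*(-4913))/(-26) - 95973) = 1/((1/6)*(-17)*(-1/26)*(-35 - 14450 + 527 - 29478) - 95973) = 1/((1/6)*(-17)*(-1/26)*(-43436) - 95973) = 1/(-184603/39 - 95973) = 1/(-3927550/39) = -39/3927550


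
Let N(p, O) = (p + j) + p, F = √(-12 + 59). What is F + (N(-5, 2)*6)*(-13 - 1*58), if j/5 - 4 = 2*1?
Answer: -8520 + √47 ≈ -8513.1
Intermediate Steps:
j = 30 (j = 20 + 5*(2*1) = 20 + 5*2 = 20 + 10 = 30)
F = √47 ≈ 6.8557
N(p, O) = 30 + 2*p (N(p, O) = (p + 30) + p = (30 + p) + p = 30 + 2*p)
F + (N(-5, 2)*6)*(-13 - 1*58) = √47 + ((30 + 2*(-5))*6)*(-13 - 1*58) = √47 + ((30 - 10)*6)*(-13 - 58) = √47 + (20*6)*(-71) = √47 + 120*(-71) = √47 - 8520 = -8520 + √47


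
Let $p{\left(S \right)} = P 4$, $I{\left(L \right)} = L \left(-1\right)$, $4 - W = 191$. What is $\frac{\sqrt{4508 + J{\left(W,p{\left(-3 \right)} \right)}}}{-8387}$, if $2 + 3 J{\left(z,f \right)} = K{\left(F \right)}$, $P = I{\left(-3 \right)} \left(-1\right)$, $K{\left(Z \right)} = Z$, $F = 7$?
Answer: $- \frac{\sqrt{40587}}{25161} \approx -0.0080069$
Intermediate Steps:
$W = -187$ ($W = 4 - 191 = -187$)
$I{\left(L \right)} = - L$
$P = -3$ ($P = \left(-1\right) \left(-3\right) \left(-1\right) = 3 \left(-1\right) = -3$)
$p{\left(S \right)} = -12$ ($p{\left(S \right)} = \left(-3\right) 4 = -12$)
$J{\left(z,f \right)} = \frac{5}{3}$ ($J{\left(z,f \right)} = - \frac{2}{3} + \frac{1}{3} \cdot 7 = - \frac{2}{3} + \frac{7}{3} = \frac{5}{3}$)
$\frac{\sqrt{4508 + J{\left(W,p{\left(-3 \right)} \right)}}}{-8387} = \frac{\sqrt{4508 + \frac{5}{3}}}{-8387} = \sqrt{\frac{13529}{3}} \left(- \frac{1}{8387}\right) = \frac{\sqrt{40587}}{3} \left(- \frac{1}{8387}\right) = - \frac{\sqrt{40587}}{25161}$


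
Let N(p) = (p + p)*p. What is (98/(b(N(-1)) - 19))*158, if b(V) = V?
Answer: -15484/17 ≈ -910.82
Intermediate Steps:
N(p) = 2*p² (N(p) = (2*p)*p = 2*p²)
(98/(b(N(-1)) - 19))*158 = (98/(2*(-1)² - 19))*158 = (98/(2*1 - 19))*158 = (98/(2 - 19))*158 = (98/(-17))*158 = (98*(-1/17))*158 = -98/17*158 = -15484/17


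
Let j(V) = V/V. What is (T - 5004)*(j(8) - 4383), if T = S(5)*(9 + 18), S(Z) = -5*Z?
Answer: 24885378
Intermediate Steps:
j(V) = 1
T = -675 (T = (-5*5)*(9 + 18) = -25*27 = -675)
(T - 5004)*(j(8) - 4383) = (-675 - 5004)*(1 - 4383) = -5679*(-4382) = 24885378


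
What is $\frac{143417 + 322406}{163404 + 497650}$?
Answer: $\frac{465823}{661054} \approx 0.70467$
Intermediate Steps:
$\frac{143417 + 322406}{163404 + 497650} = \frac{465823}{661054}$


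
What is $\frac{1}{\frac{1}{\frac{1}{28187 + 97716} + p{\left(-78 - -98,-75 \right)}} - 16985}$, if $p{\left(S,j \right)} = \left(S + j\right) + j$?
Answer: $- \frac{16367389}{278000228068} \approx -5.8875 \cdot 10^{-5}$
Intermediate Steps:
$p{\left(S,j \right)} = S + 2 j$
$\frac{1}{\frac{1}{\frac{1}{28187 + 97716} + p{\left(-78 - -98,-75 \right)}} - 16985} = \frac{1}{\frac{1}{\frac{1}{28187 + 97716} + \left(\left(-78 - -98\right) + 2 \left(-75\right)\right)} - 16985} = \frac{1}{\frac{1}{\frac{1}{125903} + \left(\left(-78 + 98\right) - 150\right)} - 16985} = \frac{1}{\frac{1}{\frac{1}{125903} + \left(20 - 150\right)} - 16985} = \frac{1}{\frac{1}{\frac{1}{125903} - 130} - 16985} = \frac{1}{\frac{1}{- \frac{16367389}{125903}} - 16985} = \frac{1}{- \frac{125903}{16367389} - 16985} = \frac{1}{- \frac{278000228068}{16367389}} = - \frac{16367389}{278000228068}$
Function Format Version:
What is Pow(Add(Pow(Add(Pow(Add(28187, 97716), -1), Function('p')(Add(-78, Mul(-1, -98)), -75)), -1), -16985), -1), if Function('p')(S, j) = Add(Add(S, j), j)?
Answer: Rational(-16367389, 278000228068) ≈ -5.8875e-5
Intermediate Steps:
Function('p')(S, j) = Add(S, Mul(2, j))
Pow(Add(Pow(Add(Pow(Add(28187, 97716), -1), Function('p')(Add(-78, Mul(-1, -98)), -75)), -1), -16985), -1) = Pow(Add(Pow(Add(Pow(Add(28187, 97716), -1), Add(Add(-78, Mul(-1, -98)), Mul(2, -75))), -1), -16985), -1) = Pow(Add(Pow(Add(Pow(125903, -1), Add(Add(-78, 98), -150)), -1), -16985), -1) = Pow(Add(Pow(Add(Rational(1, 125903), Add(20, -150)), -1), -16985), -1) = Pow(Add(Pow(Add(Rational(1, 125903), -130), -1), -16985), -1) = Pow(Add(Pow(Rational(-16367389, 125903), -1), -16985), -1) = Pow(Add(Rational(-125903, 16367389), -16985), -1) = Pow(Rational(-278000228068, 16367389), -1) = Rational(-16367389, 278000228068)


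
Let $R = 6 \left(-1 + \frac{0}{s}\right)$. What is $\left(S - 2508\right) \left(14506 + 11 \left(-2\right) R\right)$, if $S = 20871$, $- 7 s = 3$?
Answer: $268797594$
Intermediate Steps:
$s = - \frac{3}{7}$ ($s = \left(- \frac{1}{7}\right) 3 = - \frac{3}{7} \approx -0.42857$)
$R = -6$ ($R = 6 \left(-1 + \frac{0}{- \frac{3}{7}}\right) = 6 \left(-1 + 0 \left(- \frac{7}{3}\right)\right) = 6 \left(-1 + 0\right) = 6 \left(-1\right) = -6$)
$\left(S - 2508\right) \left(14506 + 11 \left(-2\right) R\right) = \left(20871 - 2508\right) \left(14506 + 11 \left(-2\right) \left(-6\right)\right) = 18363 \left(14506 - -132\right) = 18363 \left(14506 + 132\right) = 18363 \cdot 14638 = 268797594$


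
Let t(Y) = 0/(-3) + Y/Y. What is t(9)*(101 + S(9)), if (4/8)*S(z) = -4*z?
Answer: 29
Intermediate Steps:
S(z) = -8*z (S(z) = 2*(-4*z) = -8*z)
t(Y) = 1 (t(Y) = 0*(-1/3) + 1 = 0 + 1 = 1)
t(9)*(101 + S(9)) = 1*(101 - 8*9) = 1*(101 - 72) = 1*29 = 29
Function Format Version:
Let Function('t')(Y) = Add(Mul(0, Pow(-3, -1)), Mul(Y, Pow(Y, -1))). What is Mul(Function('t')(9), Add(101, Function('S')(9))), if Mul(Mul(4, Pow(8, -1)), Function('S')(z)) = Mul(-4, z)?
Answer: 29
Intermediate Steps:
Function('S')(z) = Mul(-8, z) (Function('S')(z) = Mul(2, Mul(-4, z)) = Mul(-8, z))
Function('t')(Y) = 1 (Function('t')(Y) = Add(Mul(0, Rational(-1, 3)), 1) = Add(0, 1) = 1)
Mul(Function('t')(9), Add(101, Function('S')(9))) = Mul(1, Add(101, Mul(-8, 9))) = Mul(1, Add(101, -72)) = Mul(1, 29) = 29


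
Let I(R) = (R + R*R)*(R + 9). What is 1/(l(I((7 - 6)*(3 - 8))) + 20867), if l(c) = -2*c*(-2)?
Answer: 1/21187 ≈ 4.7199e-5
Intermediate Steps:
I(R) = (9 + R)*(R + R²) (I(R) = (R + R²)*(9 + R) = (9 + R)*(R + R²))
l(c) = 4*c
1/(l(I((7 - 6)*(3 - 8))) + 20867) = 1/(4*(((7 - 6)*(3 - 8))*(9 + ((7 - 6)*(3 - 8))² + 10*((7 - 6)*(3 - 8)))) + 20867) = 1/(4*((1*(-5))*(9 + (1*(-5))² + 10*(1*(-5)))) + 20867) = 1/(4*(-5*(9 + (-5)² + 10*(-5))) + 20867) = 1/(4*(-5*(9 + 25 - 50)) + 20867) = 1/(4*(-5*(-16)) + 20867) = 1/(4*80 + 20867) = 1/(320 + 20867) = 1/21187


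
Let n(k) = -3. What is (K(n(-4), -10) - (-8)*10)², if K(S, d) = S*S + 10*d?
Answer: 121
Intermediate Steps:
K(S, d) = S² + 10*d
(K(n(-4), -10) - (-8)*10)² = (((-3)² + 10*(-10)) - (-8)*10)² = ((9 - 100) - 1*(-80))² = (-91 + 80)² = (-11)² = 121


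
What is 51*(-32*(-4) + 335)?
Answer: 23613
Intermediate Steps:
51*(-32*(-4) + 335) = 51*(128 + 335) = 51*463 = 23613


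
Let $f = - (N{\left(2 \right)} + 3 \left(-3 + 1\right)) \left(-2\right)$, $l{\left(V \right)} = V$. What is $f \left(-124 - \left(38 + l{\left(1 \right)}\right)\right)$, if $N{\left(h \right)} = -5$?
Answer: $3586$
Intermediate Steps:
$f = -22$ ($f = - (-5 + 3 \left(-3 + 1\right)) \left(-2\right) = - (-5 + 3 \left(-2\right)) \left(-2\right) = - (-5 - 6) \left(-2\right) = \left(-1\right) \left(-11\right) \left(-2\right) = 11 \left(-2\right) = -22$)
$f \left(-124 - \left(38 + l{\left(1 \right)}\right)\right) = - 22 \left(-124 - 39\right) = \left(-22\right) \left(-163\right) = 3586$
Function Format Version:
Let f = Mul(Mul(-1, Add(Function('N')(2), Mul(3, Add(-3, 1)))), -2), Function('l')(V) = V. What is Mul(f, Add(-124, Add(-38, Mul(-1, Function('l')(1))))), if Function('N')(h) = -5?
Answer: 3586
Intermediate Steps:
f = -22 (f = Mul(Mul(-1, Add(-5, Mul(3, Add(-3, 1)))), -2) = Mul(Mul(-1, Add(-5, Mul(3, -2))), -2) = Mul(Mul(-1, Add(-5, -6)), -2) = Mul(Mul(-1, -11), -2) = Mul(11, -2) = -22)
Mul(f, Add(-124, Add(-38, Mul(-1, Function('l')(1))))) = Mul(-22, Add(-124, Add(-38, Mul(-1, 1)))) = Mul(-22, Add(-124, Add(-38, -1))) = Mul(-22, Add(-124, -39)) = Mul(-22, -163) = 3586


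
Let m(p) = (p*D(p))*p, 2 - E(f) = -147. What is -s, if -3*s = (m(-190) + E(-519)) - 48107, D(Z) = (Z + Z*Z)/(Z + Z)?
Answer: -1153136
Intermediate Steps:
D(Z) = (Z + Z²)/(2*Z) (D(Z) = (Z + Z²)/((2*Z)) = (Z + Z²)*(1/(2*Z)) = (Z + Z²)/(2*Z))
E(f) = 149 (E(f) = 2 - 1*(-147) = 2 + 147 = 149)
m(p) = p²*(½ + p/2) (m(p) = (p*(½ + p/2))*p = p²*(½ + p/2))
s = 1153136 (s = -(((½)*(-190)²*(1 - 190) + 149) - 48107)/3 = -(((½)*36100*(-189) + 149) - 48107)/3 = -((-3411450 + 149) - 48107)/3 = -(-3411301 - 48107)/3 = -⅓*(-3459408) = 1153136)
-s = -1*1153136 = -1153136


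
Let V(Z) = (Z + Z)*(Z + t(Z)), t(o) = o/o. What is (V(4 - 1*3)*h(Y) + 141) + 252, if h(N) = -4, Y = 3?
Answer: 377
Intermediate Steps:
t(o) = 1
V(Z) = 2*Z*(1 + Z) (V(Z) = (Z + Z)*(Z + 1) = (2*Z)*(1 + Z) = 2*Z*(1 + Z))
(V(4 - 1*3)*h(Y) + 141) + 252 = ((2*(4 - 1*3)*(1 + (4 - 1*3)))*(-4) + 141) + 252 = ((2*(4 - 3)*(1 + (4 - 3)))*(-4) + 141) + 252 = ((2*1*(1 + 1))*(-4) + 141) + 252 = ((2*1*2)*(-4) + 141) + 252 = (4*(-4) + 141) + 252 = (-16 + 141) + 252 = 125 + 252 = 377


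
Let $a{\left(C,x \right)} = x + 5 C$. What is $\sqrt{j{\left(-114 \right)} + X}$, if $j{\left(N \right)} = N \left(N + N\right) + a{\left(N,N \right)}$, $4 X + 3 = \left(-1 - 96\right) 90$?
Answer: $\frac{\sqrt{92499}}{2} \approx 152.07$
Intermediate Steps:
$X = - \frac{8733}{4}$ ($X = - \frac{3}{4} + \frac{\left(-1 - 96\right) 90}{4} = - \frac{3}{4} + \frac{\left(-97\right) 90}{4} = - \frac{3}{4} + \frac{1}{4} \left(-8730\right) = - \frac{3}{4} - \frac{4365}{2} = - \frac{8733}{4} \approx -2183.3$)
$j{\left(N \right)} = 2 N^{2} + 6 N$ ($j{\left(N \right)} = N \left(N + N\right) + \left(N + 5 N\right) = N 2 N + 6 N = 2 N^{2} + 6 N$)
$\sqrt{j{\left(-114 \right)} + X} = \sqrt{2 \left(-114\right) \left(3 - 114\right) - \frac{8733}{4}} = \sqrt{2 \left(-114\right) \left(-111\right) - \frac{8733}{4}} = \sqrt{25308 - \frac{8733}{4}} = \sqrt{\frac{92499}{4}} = \frac{\sqrt{92499}}{2}$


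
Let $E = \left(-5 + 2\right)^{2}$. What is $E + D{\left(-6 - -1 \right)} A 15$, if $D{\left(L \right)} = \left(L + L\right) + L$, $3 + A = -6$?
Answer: $2034$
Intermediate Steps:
$A = -9$ ($A = -3 - 6 = -9$)
$E = 9$ ($E = \left(-3\right)^{2} = 9$)
$D{\left(L \right)} = 3 L$ ($D{\left(L \right)} = 2 L + L = 3 L$)
$E + D{\left(-6 - -1 \right)} A 15 = 9 + 3 \left(-6 - -1\right) \left(\left(-9\right) 15\right) = 9 + 3 \left(-6 + 1\right) \left(-135\right) = 9 + 3 \left(-5\right) \left(-135\right) = 9 - -2025 = 9 + 2025 = 2034$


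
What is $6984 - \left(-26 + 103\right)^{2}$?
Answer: $1055$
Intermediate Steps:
$6984 - \left(-26 + 103\right)^{2} = 6984 - 77^{2} = 6984 - 5929 = 1055$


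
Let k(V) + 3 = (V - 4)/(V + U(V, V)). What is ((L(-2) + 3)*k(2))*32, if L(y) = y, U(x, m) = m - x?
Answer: -128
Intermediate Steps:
k(V) = -3 + (-4 + V)/V (k(V) = -3 + (V - 4)/(V + (V - V)) = -3 + (-4 + V)/(V + 0) = -3 + (-4 + V)/V)
((L(-2) + 3)*k(2))*32 = ((-2 + 3)*(-2 - 4/2))*32 = (1*(-2 - 4*½))*32 = (1*(-2 - 2))*32 = (1*(-4))*32 = -4*32 = -128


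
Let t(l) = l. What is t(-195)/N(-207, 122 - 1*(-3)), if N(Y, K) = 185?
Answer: -39/37 ≈ -1.0541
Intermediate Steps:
t(-195)/N(-207, 122 - 1*(-3)) = -195/185 = -195*1/185 = -39/37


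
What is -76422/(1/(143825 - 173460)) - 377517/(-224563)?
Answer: 508582640898627/224563 ≈ 2.2648e+9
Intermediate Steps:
-76422/(1/(143825 - 173460)) - 377517/(-224563) = -76422/(1/(-29635)) - 377517*(-1/224563) = -76422/(-1/29635) + 377517/224563 = -76422*(-29635) + 377517/224563 = 2264765970 + 377517/224563 = 508582640898627/224563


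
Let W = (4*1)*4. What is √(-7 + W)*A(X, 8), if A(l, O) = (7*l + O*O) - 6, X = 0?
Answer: 174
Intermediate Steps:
W = 16 (W = 4*4 = 16)
A(l, O) = -6 + O² + 7*l (A(l, O) = (7*l + O²) - 6 = (O² + 7*l) - 6 = -6 + O² + 7*l)
√(-7 + W)*A(X, 8) = √(-7 + 16)*(-6 + 8² + 7*0) = √9*(-6 + 64 + 0) = 3*58 = 174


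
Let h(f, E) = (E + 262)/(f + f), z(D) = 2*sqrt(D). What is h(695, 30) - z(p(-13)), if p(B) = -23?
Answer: 146/695 - 2*I*sqrt(23) ≈ 0.21007 - 9.5917*I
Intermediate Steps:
h(f, E) = (262 + E)/(2*f) (h(f, E) = (262 + E)/((2*f)) = (262 + E)*(1/(2*f)) = (262 + E)/(2*f))
h(695, 30) - z(p(-13)) = (1/2)*(262 + 30)/695 - 2*sqrt(-23) = (1/2)*(1/695)*292 - 2*I*sqrt(23) = 146/695 - 2*I*sqrt(23)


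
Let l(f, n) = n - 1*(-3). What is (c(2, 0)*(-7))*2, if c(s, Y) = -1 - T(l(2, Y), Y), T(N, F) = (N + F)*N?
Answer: 140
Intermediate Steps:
l(f, n) = 3 + n (l(f, n) = n + 3 = 3 + n)
T(N, F) = N*(F + N) (T(N, F) = (F + N)*N = N*(F + N))
c(s, Y) = -1 - (3 + Y)*(3 + 2*Y) (c(s, Y) = -1 - (3 + Y)*(Y + (3 + Y)) = -1 - (3 + Y)*(3 + 2*Y))
(c(2, 0)*(-7))*2 = ((-1 - (3 + 0)*(3 + 2*0))*(-7))*2 = ((-1 - 1*3*(3 + 0))*(-7))*2 = ((-1 - 1*3*3)*(-7))*2 = ((-1 - 9)*(-7))*2 = -10*(-7)*2 = 70*2 = 140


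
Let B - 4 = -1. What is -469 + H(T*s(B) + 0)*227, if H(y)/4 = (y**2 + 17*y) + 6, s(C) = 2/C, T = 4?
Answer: 473387/9 ≈ 52599.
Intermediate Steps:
B = 3 (B = 4 - 1 = 3)
H(y) = 24 + 4*y**2 + 68*y (H(y) = 4*((y**2 + 17*y) + 6) = 4*(6 + y**2 + 17*y) = 24 + 4*y**2 + 68*y)
-469 + H(T*s(B) + 0)*227 = -469 + (24 + 4*(4*(2/3) + 0)**2 + 68*(4*(2/3) + 0))*227 = -469 + (24 + 4*(8/3 + 0)**2 + 68*(8/3 + 0))*227 = -469 + (24 + 4*(8/3)**2 + 68*(8/3))*227 = -469 + (24 + 4*(64/9) + 544/3)*227 = -469 + (24 + 256/9 + 544/3)*227 = -469 + (2104/9)*227 = -469 + 477608/9 = 473387/9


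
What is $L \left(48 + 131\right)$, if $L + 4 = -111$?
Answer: $-20585$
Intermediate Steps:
$L = -115$ ($L = -4 - 111 = -115$)
$L \left(48 + 131\right) = - 115 \left(48 + 131\right) = \left(-115\right) 179 = -20585$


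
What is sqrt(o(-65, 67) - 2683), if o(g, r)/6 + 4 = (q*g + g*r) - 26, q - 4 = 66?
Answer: I*sqrt(56293) ≈ 237.26*I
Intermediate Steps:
q = 70 (q = 4 + 66 = 70)
o(g, r) = -180 + 420*g + 6*g*r (o(g, r) = -24 + 6*((70*g + g*r) - 26) = -24 + 6*(-26 + 70*g + g*r) = -24 + (-156 + 420*g + 6*g*r) = -180 + 420*g + 6*g*r)
sqrt(o(-65, 67) - 2683) = sqrt((-180 + 420*(-65) + 6*(-65)*67) - 2683) = sqrt((-180 - 27300 - 26130) - 2683) = sqrt(-53610 - 2683) = sqrt(-56293) = I*sqrt(56293)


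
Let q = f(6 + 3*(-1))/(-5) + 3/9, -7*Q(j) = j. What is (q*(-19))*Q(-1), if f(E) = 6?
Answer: 247/105 ≈ 2.3524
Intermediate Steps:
Q(j) = -j/7
q = -13/15 (q = 6/(-5) + 3/9 = 6*(-1/5) + 3*(1/9) = -6/5 + 1/3 = -13/15 ≈ -0.86667)
(q*(-19))*Q(-1) = (-13/15*(-19))*(-1/7*(-1)) = (247/15)*(1/7) = 247/105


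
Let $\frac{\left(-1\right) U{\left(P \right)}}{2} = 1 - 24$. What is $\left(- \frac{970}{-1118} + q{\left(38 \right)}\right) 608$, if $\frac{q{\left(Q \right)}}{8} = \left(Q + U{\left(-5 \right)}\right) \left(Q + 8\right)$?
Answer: $\frac{10506418144}{559} \approx 1.8795 \cdot 10^{7}$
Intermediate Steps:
$U{\left(P \right)} = 46$ ($U{\left(P \right)} = - 2 \left(1 - 24\right) = \left(-2\right) \left(-23\right) = 46$)
$q{\left(Q \right)} = 8 \left(8 + Q\right) \left(46 + Q\right)$ ($q{\left(Q \right)} = 8 \left(Q + 46\right) \left(Q + 8\right) = 8 \left(46 + Q\right) \left(8 + Q\right) = 8 \left(8 + Q\right) \left(46 + Q\right)$)
$\left(- \frac{970}{-1118} + q{\left(38 \right)}\right) 608 = \left(- \frac{970}{-1118} + \left(2944 + 8 \cdot 38^{2} + 432 \cdot 38\right)\right) 608 = \left(\left(-970\right) \left(- \frac{1}{1118}\right) + \left(2944 + 8 \cdot 1444 + 16416\right)\right) 608 = \left(\frac{485}{559} + \left(2944 + 11552 + 16416\right)\right) 608 = \left(\frac{485}{559} + 30912\right) 608 = \frac{17280293}{559} \cdot 608 = \frac{10506418144}{559}$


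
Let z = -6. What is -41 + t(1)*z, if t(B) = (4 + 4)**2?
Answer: -425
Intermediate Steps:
t(B) = 64 (t(B) = 8**2 = 64)
-41 + t(1)*z = -41 + 64*(-6) = -41 - 384 = -425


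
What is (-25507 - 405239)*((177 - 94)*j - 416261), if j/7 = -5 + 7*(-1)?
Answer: 182305921818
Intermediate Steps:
j = -84 (j = 7*(-5 + 7*(-1)) = 7*(-5 - 7) = 7*(-12) = -84)
(-25507 - 405239)*((177 - 94)*j - 416261) = (-25507 - 405239)*((177 - 94)*(-84) - 416261) = -430746*(83*(-84) - 416261) = -430746*(-6972 - 416261) = -430746*(-423233) = 182305921818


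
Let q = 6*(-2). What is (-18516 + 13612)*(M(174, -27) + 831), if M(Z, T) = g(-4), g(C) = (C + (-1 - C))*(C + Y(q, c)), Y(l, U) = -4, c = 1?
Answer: -4114456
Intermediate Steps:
q = -12
g(C) = 4 - C (g(C) = (C + (-1 - C))*(C - 4) = -(-4 + C) = 4 - C)
M(Z, T) = 8 (M(Z, T) = 4 - 1*(-4) = 4 + 4 = 8)
(-18516 + 13612)*(M(174, -27) + 831) = (-18516 + 13612)*(8 + 831) = -4904*839 = -4114456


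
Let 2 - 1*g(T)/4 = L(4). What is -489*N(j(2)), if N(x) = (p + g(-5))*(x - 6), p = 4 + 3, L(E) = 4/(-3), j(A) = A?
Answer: 39772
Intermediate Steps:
L(E) = -4/3 (L(E) = 4*(-1/3) = -4/3)
g(T) = 40/3 (g(T) = 8 - 4*(-4/3) = 8 + 16/3 = 40/3)
p = 7
N(x) = -122 + 61*x/3 (N(x) = (7 + 40/3)*(x - 6) = 61*(-6 + x)/3 = -122 + 61*x/3)
-489*N(j(2)) = -489*(-122 + (61/3)*2) = -489*(-122 + 122/3) = -489*(-244/3) = 39772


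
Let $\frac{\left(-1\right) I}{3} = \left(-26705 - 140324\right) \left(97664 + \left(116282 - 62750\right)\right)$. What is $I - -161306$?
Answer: $75762511358$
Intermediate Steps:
$I = 75762350052$ ($I = - 3 \left(-26705 - 140324\right) \left(97664 + \left(116282 - 62750\right)\right) = - 3 \left(- 167029 \left(97664 + 53532\right)\right) = - 3 \left(\left(-167029\right) 151196\right) = \left(-3\right) \left(-25254116684\right) = 75762350052$)
$I - -161306 = 75762350052 - -161306 = 75762350052 + 161306 = 75762511358$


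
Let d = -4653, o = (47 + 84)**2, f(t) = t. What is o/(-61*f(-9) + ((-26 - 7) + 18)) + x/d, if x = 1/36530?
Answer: 243077113163/7563847005 ≈ 32.137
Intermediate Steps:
x = 1/36530 ≈ 2.7375e-5
o = 17161 (o = 131**2 = 17161)
o/(-61*f(-9) + ((-26 - 7) + 18)) + x/d = 17161/(-61*(-9) + ((-26 - 7) + 18)) + (1/36530)/(-4653) = 17161/(549 + (-33 + 18)) + (1/36530)*(-1/4653) = 17161/(549 - 15) - 1/169974090 = 17161/534 - 1/169974090 = 243077113163/7563847005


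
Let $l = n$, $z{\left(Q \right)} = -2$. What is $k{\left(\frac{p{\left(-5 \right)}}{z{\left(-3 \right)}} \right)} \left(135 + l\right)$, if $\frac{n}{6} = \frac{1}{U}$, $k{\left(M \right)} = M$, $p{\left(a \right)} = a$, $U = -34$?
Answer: $\frac{5730}{17} \approx 337.06$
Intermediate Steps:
$n = - \frac{3}{17}$ ($n = \frac{6}{-34} = 6 \left(- \frac{1}{34}\right) = - \frac{3}{17} \approx -0.17647$)
$l = - \frac{3}{17} \approx -0.17647$
$k{\left(\frac{p{\left(-5 \right)}}{z{\left(-3 \right)}} \right)} \left(135 + l\right) = - \frac{5}{-2} \left(135 - \frac{3}{17}\right) = \left(-5\right) \left(- \frac{1}{2}\right) \frac{2292}{17} = \frac{5}{2} \cdot \frac{2292}{17} = \frac{5730}{17}$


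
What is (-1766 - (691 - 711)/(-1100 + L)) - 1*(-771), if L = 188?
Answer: -226865/228 ≈ -995.02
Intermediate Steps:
(-1766 - (691 - 711)/(-1100 + L)) - 1*(-771) = (-1766 - (691 - 711)/(-1100 + 188)) - 1*(-771) = (-1766 - (-20)/(-912)) + 771 = (-1766 - (-20)*(-1)/912) + 771 = (-1766 - 1*5/228) + 771 = (-1766 - 5/228) + 771 = -402653/228 + 771 = -226865/228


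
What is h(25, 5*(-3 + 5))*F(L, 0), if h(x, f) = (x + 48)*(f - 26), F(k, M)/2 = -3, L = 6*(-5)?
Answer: 7008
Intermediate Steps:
L = -30
F(k, M) = -6 (F(k, M) = 2*(-3) = -6)
h(x, f) = (-26 + f)*(48 + x) (h(x, f) = (48 + x)*(-26 + f) = (-26 + f)*(48 + x))
h(25, 5*(-3 + 5))*F(L, 0) = (-1248 - 26*25 + 48*(5*(-3 + 5)) + (5*(-3 + 5))*25)*(-6) = (-1248 - 650 + 48*(5*2) + (5*2)*25)*(-6) = (-1248 - 650 + 48*10 + 10*25)*(-6) = (-1248 - 650 + 480 + 250)*(-6) = -1168*(-6) = 7008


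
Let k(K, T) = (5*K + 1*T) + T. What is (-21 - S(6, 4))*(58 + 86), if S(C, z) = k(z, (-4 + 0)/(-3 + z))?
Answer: -4752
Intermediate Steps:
k(K, T) = 2*T + 5*K (k(K, T) = (5*K + T) + T = (T + 5*K) + T = 2*T + 5*K)
S(C, z) = -8/(-3 + z) + 5*z (S(C, z) = 2*((-4 + 0)/(-3 + z)) + 5*z = 2*(-4/(-3 + z)) + 5*z = -8/(-3 + z) + 5*z)
(-21 - S(6, 4))*(58 + 86) = (-21 - (-8 + 5*4*(-3 + 4))/(-3 + 4))*(58 + 86) = (-21 - (-8 + 5*4*1)/1)*144 = (-21 - (-8 + 20))*144 = (-21 - 12)*144 = -33*144 = -4752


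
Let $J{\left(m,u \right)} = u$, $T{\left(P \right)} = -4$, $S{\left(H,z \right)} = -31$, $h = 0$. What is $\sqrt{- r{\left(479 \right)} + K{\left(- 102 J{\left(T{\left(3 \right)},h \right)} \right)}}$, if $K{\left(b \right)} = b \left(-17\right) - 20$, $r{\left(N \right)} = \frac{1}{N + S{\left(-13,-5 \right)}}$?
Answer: $\frac{i \sqrt{62727}}{56} \approx 4.4724 i$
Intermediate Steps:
$r{\left(N \right)} = \frac{1}{-31 + N}$ ($r{\left(N \right)} = \frac{1}{N - 31} = \frac{1}{-31 + N}$)
$K{\left(b \right)} = -20 - 17 b$ ($K{\left(b \right)} = - 17 b - 20 = -20 - 17 b$)
$\sqrt{- r{\left(479 \right)} + K{\left(- 102 J{\left(T{\left(3 \right)},h \right)} \right)}} = \sqrt{- \frac{1}{-31 + 479} - \left(20 + 17 \left(\left(-102\right) 0\right)\right)} = \sqrt{- \frac{1}{448} - 20} = \sqrt{- \frac{8961}{448}} = \frac{i \sqrt{62727}}{56}$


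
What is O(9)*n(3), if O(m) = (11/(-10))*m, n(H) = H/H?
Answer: -99/10 ≈ -9.9000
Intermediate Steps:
n(H) = 1
O(m) = -11*m/10 (O(m) = (11*(-1/10))*m = -11*m/10)
O(9)*n(3) = -11/10*9*1 = -99/10*1 = -99/10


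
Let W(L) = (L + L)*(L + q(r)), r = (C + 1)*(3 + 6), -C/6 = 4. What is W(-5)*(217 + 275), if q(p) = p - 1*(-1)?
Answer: 1038120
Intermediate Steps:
C = -24 (C = -6*4 = -24)
r = -207 (r = (-24 + 1)*(3 + 6) = -23*9 = -207)
q(p) = 1 + p (q(p) = p + 1 = 1 + p)
W(L) = 2*L*(-206 + L) (W(L) = (L + L)*(L + (1 - 207)) = (2*L)*(L - 206) = (2*L)*(-206 + L) = 2*L*(-206 + L))
W(-5)*(217 + 275) = (2*(-5)*(-206 - 5))*(217 + 275) = (2*(-5)*(-211))*492 = 2110*492 = 1038120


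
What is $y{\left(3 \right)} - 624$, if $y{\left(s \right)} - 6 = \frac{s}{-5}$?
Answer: $- \frac{3093}{5} \approx -618.6$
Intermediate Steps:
$y{\left(s \right)} = 6 - \frac{s}{5}$ ($y{\left(s \right)} = 6 + \frac{s}{-5} = 6 + s \left(- \frac{1}{5}\right) = 6 - \frac{s}{5}$)
$y{\left(3 \right)} - 624 = \left(6 - \frac{3}{5}\right) - 624 = \frac{27}{5} - 624 = - \frac{3093}{5}$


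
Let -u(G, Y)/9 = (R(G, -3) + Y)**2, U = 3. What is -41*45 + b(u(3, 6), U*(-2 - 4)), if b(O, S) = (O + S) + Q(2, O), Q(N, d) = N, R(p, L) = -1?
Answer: -2086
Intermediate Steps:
u(G, Y) = -9*(-1 + Y)**2
b(O, S) = 2 + O + S (b(O, S) = (O + S) + 2 = 2 + O + S)
-41*45 + b(u(3, 6), U*(-2 - 4)) = -41*45 + (2 - 9*(-1 + 6)**2 + 3*(-2 - 4)) = -1845 + (2 - 9*5**2 + 3*(-6)) = -1845 + (2 - 9*25 - 18) = -1845 + (2 - 225 - 18) = -1845 - 241 = -2086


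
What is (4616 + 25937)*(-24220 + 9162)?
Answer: -460067074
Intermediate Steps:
(4616 + 25937)*(-24220 + 9162) = 30553*(-15058) = -460067074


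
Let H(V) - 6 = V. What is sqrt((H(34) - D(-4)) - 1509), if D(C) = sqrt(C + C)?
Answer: sqrt(-1469 - 2*I*sqrt(2)) ≈ 0.0369 - 38.328*I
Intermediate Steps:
H(V) = 6 + V
D(C) = sqrt(2)*sqrt(C) (D(C) = sqrt(2*C) = sqrt(2)*sqrt(C))
sqrt((H(34) - D(-4)) - 1509) = sqrt(((6 + 34) - sqrt(2)*sqrt(-4)) - 1509) = sqrt((40 - sqrt(2)*2*I) - 1509) = sqrt((40 - 2*I*sqrt(2)) - 1509) = sqrt(-1469 - 2*I*sqrt(2))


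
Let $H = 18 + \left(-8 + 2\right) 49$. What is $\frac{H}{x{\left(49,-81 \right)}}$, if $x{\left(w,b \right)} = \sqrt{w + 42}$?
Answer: $- \frac{276 \sqrt{91}}{91} \approx -28.933$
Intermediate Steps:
$x{\left(w,b \right)} = \sqrt{42 + w}$
$H = -276$ ($H = 18 - 294 = -276$)
$\frac{H}{x{\left(49,-81 \right)}} = - \frac{276}{\sqrt{42 + 49}} = - \frac{276}{\sqrt{91}} = - 276 \frac{\sqrt{91}}{91} = - \frac{276 \sqrt{91}}{91}$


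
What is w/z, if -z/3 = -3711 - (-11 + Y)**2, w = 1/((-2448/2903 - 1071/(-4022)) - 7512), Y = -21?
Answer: -11675866/1246003537527675 ≈ -9.3707e-9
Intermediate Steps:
w = -11675866/87715842135 (w = 1/((-2448*1/2903 - 1071*(-1/4022)) - 7512) = 1/((-2448/2903 + 1071/4022) - 7512) = 1/(-6736743/11675866 - 7512) = 1/(-87715842135/11675866) = -11675866/87715842135 ≈ -0.00013311)
z = 14205 (z = -3*(-3711 - (-11 - 21)**2) = -3*(-3711 - 1*(-32)**2) = -3*(-3711 - 1*1024) = -3*(-3711 - 1024) = -3*(-4735) = 14205)
w/z = -11675866/87715842135/14205 = -11675866/87715842135*1/14205 = -11675866/1246003537527675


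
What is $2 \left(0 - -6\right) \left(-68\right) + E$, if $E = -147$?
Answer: $-963$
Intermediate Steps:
$2 \left(0 - -6\right) \left(-68\right) + E = 2 \left(0 - -6\right) \left(-68\right) - 147 = 2 \left(0 + 6\right) \left(-68\right) - 147 = 2 \cdot 6 \left(-68\right) - 147 = 12 \left(-68\right) - 147 = -816 - 147 = -963$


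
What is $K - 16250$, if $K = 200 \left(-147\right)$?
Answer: $-45650$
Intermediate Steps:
$K = -29400$
$K - 16250 = -29400 - 16250 = -45650$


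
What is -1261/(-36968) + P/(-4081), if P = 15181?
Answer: -556065067/150866408 ≈ -3.6858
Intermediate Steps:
-1261/(-36968) + P/(-4081) = -1261/(-36968) + 15181/(-4081) = -1261*(-1/36968) + 15181*(-1/4081) = 1261/36968 - 15181/4081 = -556065067/150866408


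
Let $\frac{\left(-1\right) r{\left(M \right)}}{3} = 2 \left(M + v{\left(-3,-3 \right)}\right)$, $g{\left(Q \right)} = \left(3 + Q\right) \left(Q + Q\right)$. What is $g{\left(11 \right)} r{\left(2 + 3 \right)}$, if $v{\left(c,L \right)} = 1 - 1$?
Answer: $-9240$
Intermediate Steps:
$v{\left(c,L \right)} = 0$ ($v{\left(c,L \right)} = 1 - 1 = 0$)
$g{\left(Q \right)} = 2 Q \left(3 + Q\right)$ ($g{\left(Q \right)} = \left(3 + Q\right) 2 Q = 2 Q \left(3 + Q\right)$)
$r{\left(M \right)} = - 6 M$ ($r{\left(M \right)} = - 3 \cdot 2 \left(M + 0\right) = - 3 \cdot 2 M = - 6 M$)
$g{\left(11 \right)} r{\left(2 + 3 \right)} = 2 \cdot 11 \left(3 + 11\right) \left(- 6 \left(2 + 3\right)\right) = 2 \cdot 11 \cdot 14 \left(\left(-6\right) 5\right) = 308 \left(-30\right) = -9240$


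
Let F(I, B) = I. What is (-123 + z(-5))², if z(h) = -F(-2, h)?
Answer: 14641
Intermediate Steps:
z(h) = 2 (z(h) = -1*(-2) = 2)
(-123 + z(-5))² = (-123 + 2)² = (-121)² = 14641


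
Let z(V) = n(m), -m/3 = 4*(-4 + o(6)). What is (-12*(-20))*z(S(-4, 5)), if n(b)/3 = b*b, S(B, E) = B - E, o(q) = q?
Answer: 414720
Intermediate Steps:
m = -24 (m = -12*(-4 + 6) = -12*2 = -3*8 = -24)
n(b) = 3*b² (n(b) = 3*(b*b) = 3*b²)
z(V) = 1728 (z(V) = 3*(-24)² = 3*576 = 1728)
(-12*(-20))*z(S(-4, 5)) = -12*(-20)*1728 = 240*1728 = 414720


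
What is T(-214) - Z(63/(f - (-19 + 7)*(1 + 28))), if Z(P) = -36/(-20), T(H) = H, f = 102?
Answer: -1079/5 ≈ -215.80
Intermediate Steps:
Z(P) = 9/5 (Z(P) = -36*(-1/20) = 9/5)
T(-214) - Z(63/(f - (-19 + 7)*(1 + 28))) = -214 - 1*9/5 = -214 - 9/5 = -1079/5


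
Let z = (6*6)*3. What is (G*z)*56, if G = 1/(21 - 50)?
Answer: -6048/29 ≈ -208.55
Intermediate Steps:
G = -1/29 (G = 1/(-29) = -1/29 ≈ -0.034483)
z = 108 (z = 36*3 = 108)
(G*z)*56 = -1/29*108*56 = -108/29*56 = -6048/29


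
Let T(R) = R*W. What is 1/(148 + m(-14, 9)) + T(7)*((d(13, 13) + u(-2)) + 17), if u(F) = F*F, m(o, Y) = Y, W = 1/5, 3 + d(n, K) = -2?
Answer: 17589/785 ≈ 22.406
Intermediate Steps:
d(n, K) = -5 (d(n, K) = -3 - 2 = -5)
W = ⅕ ≈ 0.20000
u(F) = F²
T(R) = R/5 (T(R) = R*(⅕) = R/5)
1/(148 + m(-14, 9)) + T(7)*((d(13, 13) + u(-2)) + 17) = 1/(148 + 9) + ((⅕)*7)*((-5 + (-2)²) + 17) = 1/157 + 7*((-5 + 4) + 17)/5 = 1/157 + 7*(-1 + 17)/5 = 1/157 + (7/5)*16 = 1/157 + 112/5 = 17589/785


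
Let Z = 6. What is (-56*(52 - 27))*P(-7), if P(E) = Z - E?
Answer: -18200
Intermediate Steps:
P(E) = 6 - E
(-56*(52 - 27))*P(-7) = (-56*(52 - 27))*(6 - 1*(-7)) = (-56*25)*(6 + 7) = -1400*13 = -18200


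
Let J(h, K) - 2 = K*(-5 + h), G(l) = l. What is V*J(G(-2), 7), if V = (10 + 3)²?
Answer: -7943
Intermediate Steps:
J(h, K) = 2 + K*(-5 + h)
V = 169 (V = 13² = 169)
V*J(G(-2), 7) = 169*(2 - 5*7 + 7*(-2)) = 169*(2 - 35 - 14) = 169*(-47) = -7943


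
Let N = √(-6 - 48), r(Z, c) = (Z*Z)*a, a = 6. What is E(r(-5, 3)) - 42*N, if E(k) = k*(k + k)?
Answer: 45000 - 126*I*√6 ≈ 45000.0 - 308.64*I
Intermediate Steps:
r(Z, c) = 6*Z² (r(Z, c) = (Z*Z)*6 = Z²*6 = 6*Z²)
E(k) = 2*k² (E(k) = k*(2*k) = 2*k²)
N = 3*I*√6 (N = √(-54) = 3*I*√6 ≈ 7.3485*I)
E(r(-5, 3)) - 42*N = 2*(6*(-5)²)² - 126*I*√6 = 2*(6*25)² - 126*I*√6 = 2*150² - 126*I*√6 = 2*22500 - 126*I*√6 = 45000 - 126*I*√6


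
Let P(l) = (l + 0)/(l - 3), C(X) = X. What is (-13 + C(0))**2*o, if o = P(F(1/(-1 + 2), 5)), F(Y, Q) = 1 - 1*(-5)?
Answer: 338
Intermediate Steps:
F(Y, Q) = 6 (F(Y, Q) = 1 + 5 = 6)
P(l) = l/(-3 + l)
o = 2 (o = 6/(-3 + 6) = 6/3 = 6*(1/3) = 2)
(-13 + C(0))**2*o = (-13 + 0)**2*2 = (-13)**2*2 = 169*2 = 338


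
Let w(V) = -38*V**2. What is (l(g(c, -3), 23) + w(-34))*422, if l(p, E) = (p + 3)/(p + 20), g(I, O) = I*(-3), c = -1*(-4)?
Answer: -74152363/4 ≈ -1.8538e+7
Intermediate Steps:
c = 4
g(I, O) = -3*I
l(p, E) = (3 + p)/(20 + p)
(l(g(c, -3), 23) + w(-34))*422 = ((3 - 3*4)/(20 - 3*4) - 38*(-34)**2)*422 = ((3 - 12)/(20 - 12) - 38*1156)*422 = (-9/8 - 43928)*422 = -351433/8*422 = -74152363/4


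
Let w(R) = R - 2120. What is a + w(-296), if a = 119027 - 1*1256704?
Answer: -1140093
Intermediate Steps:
w(R) = -2120 + R
a = -1137677 (a = 119027 - 1256704 = -1137677)
a + w(-296) = -1137677 + (-2120 - 296) = -1137677 - 2416 = -1140093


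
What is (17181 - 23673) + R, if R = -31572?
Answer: -38064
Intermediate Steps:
(17181 - 23673) + R = (17181 - 23673) - 31572 = -6492 - 31572 = -38064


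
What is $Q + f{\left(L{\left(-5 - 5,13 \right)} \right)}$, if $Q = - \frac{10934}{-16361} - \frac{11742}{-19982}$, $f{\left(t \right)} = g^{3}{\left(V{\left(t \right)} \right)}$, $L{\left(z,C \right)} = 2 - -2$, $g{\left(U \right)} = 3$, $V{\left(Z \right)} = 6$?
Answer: $\frac{44842634}{1587017} \approx 28.256$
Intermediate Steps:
$L{\left(z,C \right)} = 4$ ($L{\left(z,C \right)} = 2 + 2 = 4$)
$f{\left(t \right)} = 27$ ($f{\left(t \right)} = 3^{3} = 27$)
$Q = \frac{1993175}{1587017}$ ($Q = \left(-10934\right) \left(- \frac{1}{16361}\right) - - \frac{57}{97} = \frac{10934}{16361} + \frac{57}{97} = \frac{1993175}{1587017} \approx 1.2559$)
$Q + f{\left(L{\left(-5 - 5,13 \right)} \right)} = \frac{1993175}{1587017} + 27 = \frac{44842634}{1587017}$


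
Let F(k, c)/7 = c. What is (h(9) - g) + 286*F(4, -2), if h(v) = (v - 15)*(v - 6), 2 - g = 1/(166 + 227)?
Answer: -1581431/393 ≈ -4024.0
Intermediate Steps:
g = 785/393 (g = 2 - 1/(166 + 227) = 2 - 1/393 = 785/393 ≈ 1.9975)
F(k, c) = 7*c
h(v) = (-15 + v)*(-6 + v)
(h(9) - g) + 286*F(4, -2) = ((90 + 9² - 21*9) - 1*785/393) + 286*(7*(-2)) = ((90 + 81 - 189) - 785/393) + 286*(-14) = (-18 - 785/393) - 4004 = -7859/393 - 4004 = -1581431/393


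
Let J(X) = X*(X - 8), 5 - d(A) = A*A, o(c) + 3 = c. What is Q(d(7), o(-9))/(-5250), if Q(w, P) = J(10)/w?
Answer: 1/11550 ≈ 8.6580e-5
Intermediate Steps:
o(c) = -3 + c
d(A) = 5 - A² (d(A) = 5 - A*A = 5 - A²)
J(X) = X*(-8 + X)
Q(w, P) = 20/w (Q(w, P) = (10*(-8 + 10))/w = (10*2)/w = 20/w)
Q(d(7), o(-9))/(-5250) = (20/(5 - 1*7²))/(-5250) = (20/(5 - 1*49))*(-1/5250) = (20/(5 - 49))*(-1/5250) = (20/(-44))*(-1/5250) = (20*(-1/44))*(-1/5250) = -5/11*(-1/5250) = 1/11550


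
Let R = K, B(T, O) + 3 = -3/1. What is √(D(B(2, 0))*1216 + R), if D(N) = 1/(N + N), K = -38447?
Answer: I*√346935/3 ≈ 196.34*I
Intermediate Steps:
B(T, O) = -6 (B(T, O) = -3 - 3/1 = -3 - 3*1 = -3 - 3 = -6)
R = -38447
D(N) = 1/(2*N)
√(D(B(2, 0))*1216 + R) = √(((½)/(-6))*1216 - 38447) = √(((½)*(-⅙))*1216 - 38447) = √(-1/12*1216 - 38447) = √(-304/3 - 38447) = √(-115645/3) = I*√346935/3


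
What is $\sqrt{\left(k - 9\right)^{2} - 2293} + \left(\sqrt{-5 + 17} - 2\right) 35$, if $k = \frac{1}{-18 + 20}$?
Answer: $-70 + 70 \sqrt{3} + \frac{3 i \sqrt{987}}{2} \approx 51.244 + 47.125 i$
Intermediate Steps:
$k = \frac{1}{2} \approx 0.5$
$\sqrt{\left(k - 9\right)^{2} - 2293} + \left(\sqrt{-5 + 17} - 2\right) 35 = \sqrt{\left(\frac{1}{2} - 9\right)^{2} - 2293} + \left(\sqrt{-5 + 17} - 2\right) 35 = \sqrt{\left(- \frac{17}{2}\right)^{2} - 2293} + \left(\sqrt{12} - 2\right) 35 = \sqrt{\frac{289}{4} - 2293} + \left(2 \sqrt{3} - 2\right) 35 = \sqrt{- \frac{8883}{4}} + \left(-2 + 2 \sqrt{3}\right) 35 = \frac{3 i \sqrt{987}}{2} - \left(70 - 70 \sqrt{3}\right) = -70 + 70 \sqrt{3} + \frac{3 i \sqrt{987}}{2}$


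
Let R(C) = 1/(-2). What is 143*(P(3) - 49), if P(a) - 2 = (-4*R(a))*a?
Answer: -5863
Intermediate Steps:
R(C) = -1/2
P(a) = 2 + 2*a (P(a) = 2 + (-4*(-1/2))*a = 2 + 2*a)
143*(P(3) - 49) = 143*((2 + 2*3) - 49) = 143*((2 + 6) - 49) = 143*(8 - 49) = 143*(-41) = -5863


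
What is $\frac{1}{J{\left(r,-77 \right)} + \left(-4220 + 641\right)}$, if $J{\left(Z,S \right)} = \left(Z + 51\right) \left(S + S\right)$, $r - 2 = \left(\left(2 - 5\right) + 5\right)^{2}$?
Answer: $- \frac{1}{12357} \approx -8.0926 \cdot 10^{-5}$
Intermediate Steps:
$r = 6$ ($r = 2 + \left(\left(2 - 5\right) + 5\right)^{2} = 2 + \left(-3 + 5\right)^{2} = 2 + 2^{2} = 2 + 4 = 6$)
$J{\left(Z,S \right)} = 2 S \left(51 + Z\right)$ ($J{\left(Z,S \right)} = \left(51 + Z\right) 2 S = 2 S \left(51 + Z\right)$)
$\frac{1}{J{\left(r,-77 \right)} + \left(-4220 + 641\right)} = \frac{1}{2 \left(-77\right) \left(51 + 6\right) + \left(-4220 + 641\right)} = \frac{1}{2 \left(-77\right) 57 - 3579} = \frac{1}{-8778 - 3579} = \frac{1}{-12357} = - \frac{1}{12357}$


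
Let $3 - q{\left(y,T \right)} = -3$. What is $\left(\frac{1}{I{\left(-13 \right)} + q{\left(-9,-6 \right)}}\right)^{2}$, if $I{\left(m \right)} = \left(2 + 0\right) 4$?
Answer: $\frac{1}{196} \approx 0.005102$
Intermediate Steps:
$q{\left(y,T \right)} = 6$ ($q{\left(y,T \right)} = 3 - -3 = 3 + 3 = 6$)
$I{\left(m \right)} = 8$ ($I{\left(m \right)} = 2 \cdot 4 = 8$)
$\left(\frac{1}{I{\left(-13 \right)} + q{\left(-9,-6 \right)}}\right)^{2} = \left(\frac{1}{8 + 6}\right)^{2} = \left(\frac{1}{14}\right)^{2} = \frac{1}{196}$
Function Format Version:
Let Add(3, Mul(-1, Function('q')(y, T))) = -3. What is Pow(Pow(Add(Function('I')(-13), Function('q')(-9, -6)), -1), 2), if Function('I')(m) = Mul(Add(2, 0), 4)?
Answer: Rational(1, 196) ≈ 0.0051020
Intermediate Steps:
Function('q')(y, T) = 6 (Function('q')(y, T) = Add(3, Mul(-1, -3)) = Add(3, 3) = 6)
Function('I')(m) = 8 (Function('I')(m) = Mul(2, 4) = 8)
Pow(Pow(Add(Function('I')(-13), Function('q')(-9, -6)), -1), 2) = Pow(Pow(Add(8, 6), -1), 2) = Pow(Pow(14, -1), 2) = Pow(Rational(1, 14), 2) = Rational(1, 196)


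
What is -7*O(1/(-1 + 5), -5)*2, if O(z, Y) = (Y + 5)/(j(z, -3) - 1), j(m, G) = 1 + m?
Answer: 0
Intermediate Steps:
O(z, Y) = (5 + Y)/z (O(z, Y) = (Y + 5)/((1 + z) - 1) = (5 + Y)/z)
-7*O(1/(-1 + 5), -5)*2 = -7*(5 - 5)/(1/(-1 + 5))*2 = -7*0/(1/4)*2 = -7*0/¼*2 = -28*0*2 = -7*0*2 = 0*2 = 0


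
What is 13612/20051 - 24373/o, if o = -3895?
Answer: 541721763/78098645 ≈ 6.9364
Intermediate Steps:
13612/20051 - 24373/o = 13612/20051 - 24373/(-3895) = 13612*(1/20051) - 24373*(-1/3895) = 13612/20051 + 24373/3895 = 541721763/78098645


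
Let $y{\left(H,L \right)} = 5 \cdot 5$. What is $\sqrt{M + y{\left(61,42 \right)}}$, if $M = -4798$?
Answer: $i \sqrt{4773} \approx 69.087 i$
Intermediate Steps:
$y{\left(H,L \right)} = 25$
$\sqrt{M + y{\left(61,42 \right)}} = \sqrt{-4798 + 25} = \sqrt{-4773} = i \sqrt{4773}$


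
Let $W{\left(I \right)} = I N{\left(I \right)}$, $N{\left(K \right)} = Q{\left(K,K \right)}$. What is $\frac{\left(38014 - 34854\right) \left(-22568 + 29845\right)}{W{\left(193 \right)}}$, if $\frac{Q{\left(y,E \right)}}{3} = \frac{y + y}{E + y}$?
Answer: $\frac{22995320}{579} \approx 39716.0$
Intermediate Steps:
$Q{\left(y,E \right)} = \frac{6 y}{E + y}$ ($Q{\left(y,E \right)} = 3 \frac{y + y}{E + y} = 3 \frac{2 y}{E + y} = \frac{6 y}{E + y}$)
$N{\left(K \right)} = 3$ ($N{\left(K \right)} = \frac{6 K}{K + K} = \frac{6 K}{2 K} = 6 K \frac{1}{2 K} = 3$)
$W{\left(I \right)} = 3 I$ ($W{\left(I \right)} = I 3 = 3 I$)
$\frac{\left(38014 - 34854\right) \left(-22568 + 29845\right)}{W{\left(193 \right)}} = \frac{\left(38014 - 34854\right) \left(-22568 + 29845\right)}{3 \cdot 193} = \frac{3160 \cdot 7277}{579} = 22995320 \cdot \frac{1}{579} = \frac{22995320}{579}$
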